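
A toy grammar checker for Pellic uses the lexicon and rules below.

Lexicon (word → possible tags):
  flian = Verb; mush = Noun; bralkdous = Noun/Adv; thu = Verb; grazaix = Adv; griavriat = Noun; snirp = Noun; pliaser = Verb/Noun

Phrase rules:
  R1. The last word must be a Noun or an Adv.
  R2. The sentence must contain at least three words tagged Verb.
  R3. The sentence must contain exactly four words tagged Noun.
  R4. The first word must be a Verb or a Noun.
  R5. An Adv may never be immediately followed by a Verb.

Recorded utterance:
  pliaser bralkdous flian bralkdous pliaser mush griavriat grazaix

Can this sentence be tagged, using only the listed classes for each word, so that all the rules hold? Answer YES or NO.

YES

Candidates per position — 1:pliaser {Verb,Noun}; 2:bralkdous {Noun,Adv}; 3:flian {Verb}; 4:bralkdous {Noun,Adv}; 5:pliaser {Verb,Noun}; 6:mush {Noun}; 7:griavriat {Noun}; 8:grazaix {Adv}.
One satisfying assignment: Verb Noun Verb Noun Verb Noun Noun Adv.
Rule-by-rule: rule 1 ok; rule 2 ok; rule 3 ok; rule 4 ok; rule 5 ok.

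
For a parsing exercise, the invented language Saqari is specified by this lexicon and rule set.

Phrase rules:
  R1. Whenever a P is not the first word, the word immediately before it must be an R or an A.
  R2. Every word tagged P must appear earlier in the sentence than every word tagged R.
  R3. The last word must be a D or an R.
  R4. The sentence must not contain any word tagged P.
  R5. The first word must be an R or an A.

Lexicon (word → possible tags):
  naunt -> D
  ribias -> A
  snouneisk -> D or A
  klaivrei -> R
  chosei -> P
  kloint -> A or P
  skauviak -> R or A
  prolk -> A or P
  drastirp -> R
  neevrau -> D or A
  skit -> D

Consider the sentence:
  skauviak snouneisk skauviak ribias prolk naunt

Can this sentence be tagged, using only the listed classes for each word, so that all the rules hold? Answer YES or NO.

Candidates per position — 1:skauviak {R,A}; 2:snouneisk {D,A}; 3:skauviak {R,A}; 4:ribias {A}; 5:prolk {A,P}; 6:naunt {D}.
One satisfying assignment: R D R A A D.
Verifying each rule — rule 1 ok; rule 2 ok; rule 3 ok; rule 4 ok; rule 5 ok.

YES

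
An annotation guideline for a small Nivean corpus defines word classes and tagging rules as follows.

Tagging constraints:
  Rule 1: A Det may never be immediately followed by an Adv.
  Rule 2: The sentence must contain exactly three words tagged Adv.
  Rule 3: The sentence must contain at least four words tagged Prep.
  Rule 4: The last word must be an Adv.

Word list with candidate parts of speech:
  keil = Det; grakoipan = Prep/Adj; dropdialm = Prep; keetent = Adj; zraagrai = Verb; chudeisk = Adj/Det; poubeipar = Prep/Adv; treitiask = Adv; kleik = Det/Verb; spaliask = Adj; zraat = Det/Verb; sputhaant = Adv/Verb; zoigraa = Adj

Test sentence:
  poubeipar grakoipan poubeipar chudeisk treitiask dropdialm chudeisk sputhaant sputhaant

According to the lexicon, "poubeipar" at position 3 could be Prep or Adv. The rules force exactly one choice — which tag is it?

Candidates per position — 1:poubeipar {Prep,Adv}; 2:grakoipan {Prep,Adj}; 3:poubeipar {Prep,Adv}; 4:chudeisk {Adj,Det}; 5:treitiask {Adv}; 6:dropdialm {Prep}; 7:chudeisk {Adj,Det}; 8:sputhaant {Adv,Verb}; 9:sputhaant {Adv,Verb}.
If word 1 were Adv, no tagging could satisfy rule 3; so word 1 is Prep.
If word 2 were Adj, no tagging could satisfy rule 3; so word 2 is Prep.
If word 3 were Adv, no tagging could satisfy rule 3; so word 3 is Prep.
If word 4 were Det, no tagging could satisfy rule 1; so word 4 is Adj.
If word 8 were Verb, no tagging could satisfy rule 2; so word 8 is Adv.
If word 9 were Verb, no tagging could satisfy rule 2; so word 9 is Adv.
If word 7 were Det, no tagging could satisfy rule 1; so word 7 is Adj.
The only consistent sequence is: Prep Prep Prep Adj Adv Prep Adj Adv Adv.
Rule-by-rule: rule 1 ok; rule 2 ok; rule 3 ok; rule 4 ok.

Prep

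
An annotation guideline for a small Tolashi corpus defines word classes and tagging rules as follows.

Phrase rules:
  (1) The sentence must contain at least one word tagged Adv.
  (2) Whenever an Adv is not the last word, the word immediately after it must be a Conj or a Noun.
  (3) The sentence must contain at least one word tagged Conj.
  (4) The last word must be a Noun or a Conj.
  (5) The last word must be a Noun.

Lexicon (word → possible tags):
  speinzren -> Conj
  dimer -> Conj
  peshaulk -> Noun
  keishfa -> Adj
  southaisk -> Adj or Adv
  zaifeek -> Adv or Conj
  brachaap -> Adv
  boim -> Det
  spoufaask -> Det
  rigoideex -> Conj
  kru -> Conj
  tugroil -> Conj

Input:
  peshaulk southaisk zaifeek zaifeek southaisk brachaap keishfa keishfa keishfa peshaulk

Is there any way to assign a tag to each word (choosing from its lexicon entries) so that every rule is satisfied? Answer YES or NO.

NO

Candidates per position — 1:peshaulk {Noun}; 2:southaisk {Adj,Adv}; 3:zaifeek {Adv,Conj}; 4:zaifeek {Adv,Conj}; 5:southaisk {Adj,Adv}; 6:brachaap {Adv}; 7:keishfa {Adj}; 8:keishfa {Adj}; 9:keishfa {Adj}; 10:peshaulk {Noun}.
Rule 2 cannot be satisfied by any choice of tags from the lexicon.
So there is no consistent tagging.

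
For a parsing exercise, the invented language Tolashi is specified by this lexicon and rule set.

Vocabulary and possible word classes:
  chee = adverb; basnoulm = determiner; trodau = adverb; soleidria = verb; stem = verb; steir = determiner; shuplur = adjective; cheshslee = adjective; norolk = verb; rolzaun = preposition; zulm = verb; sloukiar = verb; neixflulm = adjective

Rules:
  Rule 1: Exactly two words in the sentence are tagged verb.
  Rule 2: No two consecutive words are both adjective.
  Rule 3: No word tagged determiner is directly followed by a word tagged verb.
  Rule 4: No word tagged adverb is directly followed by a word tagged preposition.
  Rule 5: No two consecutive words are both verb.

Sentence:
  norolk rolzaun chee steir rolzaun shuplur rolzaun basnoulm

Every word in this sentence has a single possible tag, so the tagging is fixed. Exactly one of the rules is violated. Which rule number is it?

1

Fixed tagging: verb preposition adverb determiner preposition adjective preposition determiner.
Applying the rules: R1 fail, R2 pass, R3 pass, R4 pass, R5 pass.
Only rule 1 fails.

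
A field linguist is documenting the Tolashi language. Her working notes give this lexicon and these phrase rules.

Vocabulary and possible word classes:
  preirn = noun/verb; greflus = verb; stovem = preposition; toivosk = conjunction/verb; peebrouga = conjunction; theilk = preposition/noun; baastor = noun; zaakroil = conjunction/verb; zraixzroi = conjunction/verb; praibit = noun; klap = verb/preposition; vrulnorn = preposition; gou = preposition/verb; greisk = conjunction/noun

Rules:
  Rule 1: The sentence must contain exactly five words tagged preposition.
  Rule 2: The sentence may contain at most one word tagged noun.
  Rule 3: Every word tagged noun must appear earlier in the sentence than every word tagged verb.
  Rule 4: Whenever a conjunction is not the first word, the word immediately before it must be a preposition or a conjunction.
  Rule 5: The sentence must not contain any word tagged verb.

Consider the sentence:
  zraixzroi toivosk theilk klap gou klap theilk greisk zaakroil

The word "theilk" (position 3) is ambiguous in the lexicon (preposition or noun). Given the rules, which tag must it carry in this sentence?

preposition

Candidates per position — 1:zraixzroi {conjunction,verb}; 2:toivosk {conjunction,verb}; 3:theilk {preposition,noun}; 4:klap {verb,preposition}; 5:gou {preposition,verb}; 6:klap {verb,preposition}; 7:theilk {preposition,noun}; 8:greisk {conjunction,noun}; 9:zaakroil {conjunction,verb}.
At position 1, choosing verb makes rule 5 impossible to satisfy; hence conjunction.
At position 2, choosing verb makes rule 5 impossible to satisfy; hence conjunction.
At position 3, choosing noun makes rule 1 impossible to satisfy; hence preposition.
At position 4, choosing verb makes rule 1 impossible to satisfy; hence preposition.
At position 5, choosing verb makes rule 1 impossible to satisfy; hence preposition.
At position 6, choosing verb makes rule 1 impossible to satisfy; hence preposition.
At position 7, choosing noun makes rule 1 impossible to satisfy; hence preposition.
At position 9, choosing verb makes rule 5 impossible to satisfy; hence conjunction.
At position 8, choosing noun makes rule 4 impossible to satisfy; hence conjunction.
That leaves exactly one tagging: conjunction conjunction preposition preposition preposition preposition preposition conjunction conjunction.
Checking: rule 1 satisfied; rule 2 satisfied; rule 3 satisfied; rule 4 satisfied; rule 5 satisfied.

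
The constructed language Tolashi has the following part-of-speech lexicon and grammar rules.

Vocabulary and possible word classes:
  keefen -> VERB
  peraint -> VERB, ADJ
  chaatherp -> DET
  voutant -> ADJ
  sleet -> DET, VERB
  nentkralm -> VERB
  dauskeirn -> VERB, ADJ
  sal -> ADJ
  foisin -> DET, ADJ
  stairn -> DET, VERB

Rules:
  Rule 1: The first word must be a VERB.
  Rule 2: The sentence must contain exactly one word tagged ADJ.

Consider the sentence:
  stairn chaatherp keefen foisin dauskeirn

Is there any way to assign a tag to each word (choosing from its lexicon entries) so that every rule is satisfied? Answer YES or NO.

YES

Candidates per position — 1:stairn {DET,VERB}; 2:chaatherp {DET}; 3:keefen {VERB}; 4:foisin {DET,ADJ}; 5:dauskeirn {VERB,ADJ}.
One satisfying assignment: VERB DET VERB DET ADJ.
Check: rule 1 ok; rule 2 ok.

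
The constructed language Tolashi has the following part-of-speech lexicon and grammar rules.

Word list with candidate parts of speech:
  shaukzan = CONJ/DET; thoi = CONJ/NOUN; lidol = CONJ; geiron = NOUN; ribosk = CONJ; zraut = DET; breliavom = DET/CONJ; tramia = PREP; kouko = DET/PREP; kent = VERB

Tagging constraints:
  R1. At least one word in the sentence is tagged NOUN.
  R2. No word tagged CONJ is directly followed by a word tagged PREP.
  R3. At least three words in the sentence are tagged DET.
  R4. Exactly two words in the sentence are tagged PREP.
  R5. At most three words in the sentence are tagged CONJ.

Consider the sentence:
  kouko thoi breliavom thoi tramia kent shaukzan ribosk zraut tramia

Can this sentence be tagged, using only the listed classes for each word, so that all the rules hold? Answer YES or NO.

Candidates per position — 1:kouko {DET,PREP}; 2:thoi {CONJ,NOUN}; 3:breliavom {DET,CONJ}; 4:thoi {CONJ,NOUN}; 5:tramia {PREP}; 6:kent {VERB}; 7:shaukzan {CONJ,DET}; 8:ribosk {CONJ}; 9:zraut {DET}; 10:tramia {PREP}.
One satisfying assignment: DET CONJ DET NOUN PREP VERB CONJ CONJ DET PREP.
Check: rule 1 ok; rule 2 ok; rule 3 ok; rule 4 ok; rule 5 ok.

YES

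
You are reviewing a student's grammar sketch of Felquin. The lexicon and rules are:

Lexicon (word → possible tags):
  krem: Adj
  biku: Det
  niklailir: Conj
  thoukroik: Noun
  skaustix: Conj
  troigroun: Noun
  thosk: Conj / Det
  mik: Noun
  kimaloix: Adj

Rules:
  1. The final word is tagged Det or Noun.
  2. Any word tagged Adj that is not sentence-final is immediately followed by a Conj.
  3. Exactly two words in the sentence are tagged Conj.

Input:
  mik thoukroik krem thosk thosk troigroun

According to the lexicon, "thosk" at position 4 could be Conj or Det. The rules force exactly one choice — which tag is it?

Conj

Candidates per position — 1:mik {Noun}; 2:thoukroik {Noun}; 3:krem {Adj}; 4:thosk {Conj,Det}; 5:thosk {Conj,Det}; 6:troigroun {Noun}.
Word 4 cannot be Det — rule 2 would then fail for every completion. It is Conj.
Word 5 cannot be Det — rule 3 would then fail for every completion. It is Conj.
So the tagging must be: Noun Noun Adj Conj Conj Noun.
Rule-by-rule: rule 1 holds; rule 2 holds; rule 3 holds.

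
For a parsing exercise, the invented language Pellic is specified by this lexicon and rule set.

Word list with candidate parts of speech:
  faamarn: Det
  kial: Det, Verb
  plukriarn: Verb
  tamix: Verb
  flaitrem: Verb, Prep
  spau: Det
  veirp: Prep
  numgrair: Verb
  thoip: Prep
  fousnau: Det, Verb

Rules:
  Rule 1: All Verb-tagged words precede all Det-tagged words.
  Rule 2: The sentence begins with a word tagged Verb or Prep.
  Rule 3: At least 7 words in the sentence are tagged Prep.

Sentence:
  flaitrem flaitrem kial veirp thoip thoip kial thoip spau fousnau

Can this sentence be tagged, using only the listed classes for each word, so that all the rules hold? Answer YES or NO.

NO

Candidates per position — 1:flaitrem {Verb,Prep}; 2:flaitrem {Verb,Prep}; 3:kial {Det,Verb}; 4:veirp {Prep}; 5:thoip {Prep}; 6:thoip {Prep}; 7:kial {Det,Verb}; 8:thoip {Prep}; 9:spau {Det}; 10:fousnau {Det,Verb}.
Rule 3 cannot be satisfied by any choice of tags from the lexicon.
So there is no consistent tagging.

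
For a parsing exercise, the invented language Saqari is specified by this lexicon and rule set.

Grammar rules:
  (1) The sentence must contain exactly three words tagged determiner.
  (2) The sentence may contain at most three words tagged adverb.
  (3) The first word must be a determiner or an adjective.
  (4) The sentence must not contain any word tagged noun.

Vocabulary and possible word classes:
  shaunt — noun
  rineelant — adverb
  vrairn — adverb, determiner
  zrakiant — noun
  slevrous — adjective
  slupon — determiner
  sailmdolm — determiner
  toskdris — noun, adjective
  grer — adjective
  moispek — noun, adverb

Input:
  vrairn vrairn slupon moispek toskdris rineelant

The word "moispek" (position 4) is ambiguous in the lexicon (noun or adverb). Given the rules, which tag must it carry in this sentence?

Candidates per position — 1:vrairn {adverb,determiner}; 2:vrairn {adverb,determiner}; 3:slupon {determiner}; 4:moispek {noun,adverb}; 5:toskdris {noun,adjective}; 6:rineelant {adverb}.
Word 1 cannot be adverb — rule 1 would then fail for every completion. It is determiner.
Word 2 cannot be adverb — rule 1 would then fail for every completion. It is determiner.
Word 4 cannot be noun — rule 4 would then fail for every completion. It is adverb.
Word 5 cannot be noun — rule 4 would then fail for every completion. It is adjective.
That leaves exactly one tagging: determiner determiner determiner adverb adjective adverb.
Verifying each rule — rule 1 satisfied; rule 2 satisfied; rule 3 satisfied; rule 4 satisfied.

adverb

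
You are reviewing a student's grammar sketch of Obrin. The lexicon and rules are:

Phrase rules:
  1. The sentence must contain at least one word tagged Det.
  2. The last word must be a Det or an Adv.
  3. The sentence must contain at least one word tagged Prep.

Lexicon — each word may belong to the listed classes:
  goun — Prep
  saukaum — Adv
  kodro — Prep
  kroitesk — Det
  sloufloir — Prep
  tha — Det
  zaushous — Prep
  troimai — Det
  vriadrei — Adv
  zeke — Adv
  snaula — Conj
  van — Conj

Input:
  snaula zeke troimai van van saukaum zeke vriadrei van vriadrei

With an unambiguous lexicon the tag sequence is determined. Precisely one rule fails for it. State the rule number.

Fixed tagging: Conj Adv Det Conj Conj Adv Adv Adv Conj Adv.
Rule check: R1 holds, R2 holds, R3 violated.
Only rule 3 fails.

3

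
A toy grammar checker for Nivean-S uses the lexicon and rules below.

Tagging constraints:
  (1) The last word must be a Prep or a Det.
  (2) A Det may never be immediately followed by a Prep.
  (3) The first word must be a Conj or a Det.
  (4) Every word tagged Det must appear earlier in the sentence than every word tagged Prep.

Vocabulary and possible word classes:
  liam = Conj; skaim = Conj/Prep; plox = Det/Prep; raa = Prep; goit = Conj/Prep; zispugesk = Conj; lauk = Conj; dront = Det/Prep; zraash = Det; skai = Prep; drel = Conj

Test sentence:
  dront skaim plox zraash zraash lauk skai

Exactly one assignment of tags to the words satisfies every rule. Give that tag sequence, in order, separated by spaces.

Candidates per position — 1:dront {Det,Prep}; 2:skaim {Conj,Prep}; 3:plox {Det,Prep}; 4:zraash {Det}; 5:zraash {Det}; 6:lauk {Conj}; 7:skai {Prep}.
At position 1, choosing Prep makes rule 3 impossible to satisfy; hence Det.
At position 2, choosing Prep makes rule 2 impossible to satisfy; hence Conj.
At position 3, choosing Prep makes rule 4 impossible to satisfy; hence Det.
The only consistent sequence is: Det Conj Det Det Det Conj Prep.
Check: rule 1 ✓; rule 2 ✓; rule 3 ✓; rule 4 ✓.

Det Conj Det Det Det Conj Prep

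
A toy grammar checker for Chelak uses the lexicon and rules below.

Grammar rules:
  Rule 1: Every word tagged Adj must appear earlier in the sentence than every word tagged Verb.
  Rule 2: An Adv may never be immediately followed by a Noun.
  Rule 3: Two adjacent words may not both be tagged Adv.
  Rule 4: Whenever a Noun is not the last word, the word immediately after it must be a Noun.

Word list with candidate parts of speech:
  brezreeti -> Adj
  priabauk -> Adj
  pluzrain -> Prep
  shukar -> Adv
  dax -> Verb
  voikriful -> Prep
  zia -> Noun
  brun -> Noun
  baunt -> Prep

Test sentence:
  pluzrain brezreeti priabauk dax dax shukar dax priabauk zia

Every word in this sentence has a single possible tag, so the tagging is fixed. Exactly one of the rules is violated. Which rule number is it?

1

Fixed tagging: Prep Adj Adj Verb Verb Adv Verb Adj Noun.
Checking each rule: R1 fail, R2 pass, R3 pass, R4 pass.
Only rule 1 fails.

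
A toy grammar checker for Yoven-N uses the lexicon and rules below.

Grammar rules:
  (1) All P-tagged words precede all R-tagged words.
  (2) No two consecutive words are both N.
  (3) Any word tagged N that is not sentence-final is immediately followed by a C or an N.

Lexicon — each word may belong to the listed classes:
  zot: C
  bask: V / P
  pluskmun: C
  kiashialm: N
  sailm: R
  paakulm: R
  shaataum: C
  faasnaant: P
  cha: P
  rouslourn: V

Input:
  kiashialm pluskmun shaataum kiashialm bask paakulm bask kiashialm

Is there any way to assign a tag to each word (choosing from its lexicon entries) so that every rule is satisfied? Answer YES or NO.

Candidates per position — 1:kiashialm {N}; 2:pluskmun {C}; 3:shaataum {C}; 4:kiashialm {N}; 5:bask {V,P}; 6:paakulm {R}; 7:bask {V,P}; 8:kiashialm {N}.
Rule 3 cannot be satisfied by any choice of tags from the lexicon.
So there is no consistent tagging.

NO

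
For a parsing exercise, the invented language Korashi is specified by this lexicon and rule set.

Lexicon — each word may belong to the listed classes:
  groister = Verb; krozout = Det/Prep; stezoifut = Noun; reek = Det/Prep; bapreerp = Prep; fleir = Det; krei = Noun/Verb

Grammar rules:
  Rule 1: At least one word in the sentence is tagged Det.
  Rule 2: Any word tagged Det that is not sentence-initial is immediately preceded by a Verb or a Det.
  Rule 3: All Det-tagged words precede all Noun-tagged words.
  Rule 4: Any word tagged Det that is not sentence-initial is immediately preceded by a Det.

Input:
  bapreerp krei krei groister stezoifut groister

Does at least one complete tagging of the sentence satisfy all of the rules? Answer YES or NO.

Candidates per position — 1:bapreerp {Prep}; 2:krei {Noun,Verb}; 3:krei {Noun,Verb}; 4:groister {Verb}; 5:stezoifut {Noun}; 6:groister {Verb}.
Rule 1 cannot be satisfied by any choice of tags from the lexicon.
So there is no consistent tagging.

NO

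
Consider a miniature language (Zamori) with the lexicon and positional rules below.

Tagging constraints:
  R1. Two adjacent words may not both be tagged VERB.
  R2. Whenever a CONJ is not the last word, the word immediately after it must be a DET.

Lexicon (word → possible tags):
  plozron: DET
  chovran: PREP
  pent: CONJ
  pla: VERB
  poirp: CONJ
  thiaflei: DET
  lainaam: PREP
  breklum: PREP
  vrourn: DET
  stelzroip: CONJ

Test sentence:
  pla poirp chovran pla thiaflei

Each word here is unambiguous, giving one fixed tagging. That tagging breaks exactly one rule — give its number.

2

Fixed tagging: VERB CONJ PREP VERB DET.
Applying the rules: R1 holds, R2 violated.
Only rule 2 fails.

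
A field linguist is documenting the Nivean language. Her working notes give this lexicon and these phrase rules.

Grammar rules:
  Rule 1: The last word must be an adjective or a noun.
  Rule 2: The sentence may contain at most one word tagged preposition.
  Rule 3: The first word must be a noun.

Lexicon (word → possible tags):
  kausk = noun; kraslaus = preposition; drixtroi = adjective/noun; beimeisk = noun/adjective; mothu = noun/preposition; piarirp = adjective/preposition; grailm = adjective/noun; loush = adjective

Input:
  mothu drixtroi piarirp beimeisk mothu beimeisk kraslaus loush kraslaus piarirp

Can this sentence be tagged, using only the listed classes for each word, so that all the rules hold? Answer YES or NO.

NO

Candidates per position — 1:mothu {noun,preposition}; 2:drixtroi {adjective,noun}; 3:piarirp {adjective,preposition}; 4:beimeisk {noun,adjective}; 5:mothu {noun,preposition}; 6:beimeisk {noun,adjective}; 7:kraslaus {preposition}; 8:loush {adjective}; 9:kraslaus {preposition}; 10:piarirp {adjective,preposition}.
Rule 2 cannot be satisfied by any choice of tags from the lexicon.
So there is no consistent tagging.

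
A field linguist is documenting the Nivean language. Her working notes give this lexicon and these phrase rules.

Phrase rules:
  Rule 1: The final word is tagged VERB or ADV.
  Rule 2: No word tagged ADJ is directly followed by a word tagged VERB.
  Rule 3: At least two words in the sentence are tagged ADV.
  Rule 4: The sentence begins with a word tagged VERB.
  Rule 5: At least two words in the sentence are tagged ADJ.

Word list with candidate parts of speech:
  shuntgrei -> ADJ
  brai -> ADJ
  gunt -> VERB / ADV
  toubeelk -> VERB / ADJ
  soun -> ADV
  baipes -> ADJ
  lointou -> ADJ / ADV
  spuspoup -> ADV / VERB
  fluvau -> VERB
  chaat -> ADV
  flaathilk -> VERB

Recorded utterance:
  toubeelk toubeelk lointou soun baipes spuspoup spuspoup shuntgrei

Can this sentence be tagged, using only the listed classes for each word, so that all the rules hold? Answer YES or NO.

Candidates per position — 1:toubeelk {VERB,ADJ}; 2:toubeelk {VERB,ADJ}; 3:lointou {ADJ,ADV}; 4:soun {ADV}; 5:baipes {ADJ}; 6:spuspoup {ADV,VERB}; 7:spuspoup {ADV,VERB}; 8:shuntgrei {ADJ}.
Rule 1 cannot be satisfied by any choice of tags from the lexicon.
So there is no consistent tagging.

NO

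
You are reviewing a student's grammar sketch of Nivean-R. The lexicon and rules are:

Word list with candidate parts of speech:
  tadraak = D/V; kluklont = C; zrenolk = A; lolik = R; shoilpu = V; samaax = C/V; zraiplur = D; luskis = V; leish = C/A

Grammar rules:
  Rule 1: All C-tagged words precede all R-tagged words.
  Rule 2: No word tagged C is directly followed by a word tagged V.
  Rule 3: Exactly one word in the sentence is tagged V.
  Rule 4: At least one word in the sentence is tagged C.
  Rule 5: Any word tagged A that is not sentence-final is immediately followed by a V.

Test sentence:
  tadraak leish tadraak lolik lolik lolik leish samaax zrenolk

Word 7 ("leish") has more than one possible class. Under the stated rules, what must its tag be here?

A

Candidates per position — 1:tadraak {D,V}; 2:leish {C,A}; 3:tadraak {D,V}; 4:lolik {R}; 5:lolik {R}; 6:lolik {R}; 7:leish {C,A}; 8:samaax {C,V}; 9:zrenolk {A}.
If word 7 were C, no tagging could satisfy rule 1; so word 7 is A.
If word 8 were C, no tagging could satisfy rule 1; so word 8 is V.
If word 1 were V, no tagging could satisfy rule 3; so word 1 is D.
If word 2 were A, no tagging could satisfy rule 4; so word 2 is C.
If word 3 were V, no tagging could satisfy rule 2; so word 3 is D.
So the tagging must be: D C D R R R A V A.
Check: rule 1 ✓; rule 2 ✓; rule 3 ✓; rule 4 ✓; rule 5 ✓.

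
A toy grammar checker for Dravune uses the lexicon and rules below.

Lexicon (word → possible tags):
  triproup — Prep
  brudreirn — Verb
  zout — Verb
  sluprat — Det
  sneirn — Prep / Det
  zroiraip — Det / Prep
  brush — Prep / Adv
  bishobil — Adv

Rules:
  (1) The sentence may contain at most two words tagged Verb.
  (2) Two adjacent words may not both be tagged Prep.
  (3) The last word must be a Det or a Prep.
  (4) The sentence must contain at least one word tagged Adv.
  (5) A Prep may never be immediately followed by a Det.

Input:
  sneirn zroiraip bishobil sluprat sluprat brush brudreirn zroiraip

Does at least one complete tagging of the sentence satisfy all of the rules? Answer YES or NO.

Candidates per position — 1:sneirn {Prep,Det}; 2:zroiraip {Det,Prep}; 3:bishobil {Adv}; 4:sluprat {Det}; 5:sluprat {Det}; 6:brush {Prep,Adv}; 7:brudreirn {Verb}; 8:zroiraip {Det,Prep}.
One satisfying assignment: Det Prep Adv Det Det Prep Verb Prep.
Rule-by-rule: rule 1 satisfied; rule 2 satisfied; rule 3 satisfied; rule 4 satisfied; rule 5 satisfied.

YES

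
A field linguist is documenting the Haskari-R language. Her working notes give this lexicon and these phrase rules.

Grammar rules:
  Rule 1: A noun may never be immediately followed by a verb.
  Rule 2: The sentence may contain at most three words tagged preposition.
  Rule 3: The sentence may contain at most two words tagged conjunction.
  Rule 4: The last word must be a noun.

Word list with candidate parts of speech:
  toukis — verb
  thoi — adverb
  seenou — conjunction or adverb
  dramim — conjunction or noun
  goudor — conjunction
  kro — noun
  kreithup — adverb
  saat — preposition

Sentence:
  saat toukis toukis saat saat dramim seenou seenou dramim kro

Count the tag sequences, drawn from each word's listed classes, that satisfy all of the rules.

11

Candidates per position — 1:saat {preposition}; 2:toukis {verb}; 3:toukis {verb}; 4:saat {preposition}; 5:saat {preposition}; 6:dramim {conjunction,noun}; 7:seenou {conjunction,adverb}; 8:seenou {conjunction,adverb}; 9:dramim {conjunction,noun}; 10:kro {noun}.
There are 16 candidate sequences in total.
Checking each against the rules leaves 11 sequences.
Count = 11.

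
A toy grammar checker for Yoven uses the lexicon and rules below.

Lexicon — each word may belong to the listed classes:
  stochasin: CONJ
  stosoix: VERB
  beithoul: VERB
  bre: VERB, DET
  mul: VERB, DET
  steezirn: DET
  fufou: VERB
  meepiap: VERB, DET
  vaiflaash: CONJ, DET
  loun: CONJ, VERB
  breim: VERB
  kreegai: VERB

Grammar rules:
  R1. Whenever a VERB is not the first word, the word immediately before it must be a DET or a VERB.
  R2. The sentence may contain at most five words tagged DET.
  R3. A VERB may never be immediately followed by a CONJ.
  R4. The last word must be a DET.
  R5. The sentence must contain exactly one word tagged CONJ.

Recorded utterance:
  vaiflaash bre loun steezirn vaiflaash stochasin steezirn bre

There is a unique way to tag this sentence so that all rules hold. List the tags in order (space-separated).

Candidates per position — 1:vaiflaash {CONJ,DET}; 2:bre {VERB,DET}; 3:loun {CONJ,VERB}; 4:steezirn {DET}; 5:vaiflaash {CONJ,DET}; 6:stochasin {CONJ}; 7:steezirn {DET}; 8:bre {VERB,DET}.
Position 1: CONJ is ruled out by rule 5; that leaves DET.
Position 3: CONJ is ruled out by rule 5; that leaves VERB.
Position 5: CONJ is ruled out by rule 5; that leaves DET.
Position 8: VERB is ruled out by rule 4; that leaves DET.
Position 2: DET is ruled out by rule 2; that leaves VERB.
So the tagging must be: DET VERB VERB DET DET CONJ DET DET.
Verifying each rule — rule 1 ✓; rule 2 ✓; rule 3 ✓; rule 4 ✓; rule 5 ✓.

DET VERB VERB DET DET CONJ DET DET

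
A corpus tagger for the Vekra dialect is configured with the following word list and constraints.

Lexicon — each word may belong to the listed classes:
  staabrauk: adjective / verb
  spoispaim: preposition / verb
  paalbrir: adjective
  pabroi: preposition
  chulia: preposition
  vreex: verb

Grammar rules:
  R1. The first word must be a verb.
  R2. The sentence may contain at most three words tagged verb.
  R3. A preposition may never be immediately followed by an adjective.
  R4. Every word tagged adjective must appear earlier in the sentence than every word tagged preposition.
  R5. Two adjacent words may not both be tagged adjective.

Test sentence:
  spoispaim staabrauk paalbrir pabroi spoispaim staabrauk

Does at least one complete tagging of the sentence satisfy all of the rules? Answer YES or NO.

YES

Candidates per position — 1:spoispaim {preposition,verb}; 2:staabrauk {adjective,verb}; 3:paalbrir {adjective}; 4:pabroi {preposition}; 5:spoispaim {preposition,verb}; 6:staabrauk {adjective,verb}.
One satisfying assignment: verb verb adjective preposition preposition verb.
Rule-by-rule: rule 1 ✓; rule 2 ✓; rule 3 ✓; rule 4 ✓; rule 5 ✓.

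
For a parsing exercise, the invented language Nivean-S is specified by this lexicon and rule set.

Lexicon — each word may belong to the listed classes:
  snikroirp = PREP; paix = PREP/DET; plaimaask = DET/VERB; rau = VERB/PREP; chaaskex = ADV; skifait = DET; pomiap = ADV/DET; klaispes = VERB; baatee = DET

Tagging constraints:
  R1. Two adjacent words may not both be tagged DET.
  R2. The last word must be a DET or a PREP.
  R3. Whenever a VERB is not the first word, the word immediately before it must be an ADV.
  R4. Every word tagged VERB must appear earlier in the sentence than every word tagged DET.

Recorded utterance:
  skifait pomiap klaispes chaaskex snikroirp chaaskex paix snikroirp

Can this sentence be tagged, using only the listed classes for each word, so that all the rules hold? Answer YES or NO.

NO

Candidates per position — 1:skifait {DET}; 2:pomiap {ADV,DET}; 3:klaispes {VERB}; 4:chaaskex {ADV}; 5:snikroirp {PREP}; 6:chaaskex {ADV}; 7:paix {PREP,DET}; 8:snikroirp {PREP}.
Rule 4 cannot be satisfied by any choice of tags from the lexicon.
So there is no consistent tagging.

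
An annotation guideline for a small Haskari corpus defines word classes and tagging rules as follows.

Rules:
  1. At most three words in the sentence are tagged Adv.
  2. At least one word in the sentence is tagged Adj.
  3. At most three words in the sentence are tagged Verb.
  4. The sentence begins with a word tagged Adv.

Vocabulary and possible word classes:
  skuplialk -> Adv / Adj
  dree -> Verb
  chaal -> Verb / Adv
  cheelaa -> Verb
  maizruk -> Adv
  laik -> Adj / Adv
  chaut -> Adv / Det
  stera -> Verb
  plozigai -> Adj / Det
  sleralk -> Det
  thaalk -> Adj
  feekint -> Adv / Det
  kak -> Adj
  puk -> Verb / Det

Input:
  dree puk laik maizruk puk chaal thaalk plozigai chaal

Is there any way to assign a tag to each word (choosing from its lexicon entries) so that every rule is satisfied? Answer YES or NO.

NO

Candidates per position — 1:dree {Verb}; 2:puk {Verb,Det}; 3:laik {Adj,Adv}; 4:maizruk {Adv}; 5:puk {Verb,Det}; 6:chaal {Verb,Adv}; 7:thaalk {Adj}; 8:plozigai {Adj,Det}; 9:chaal {Verb,Adv}.
Rule 4 cannot be satisfied by any choice of tags from the lexicon.
So there is no consistent tagging.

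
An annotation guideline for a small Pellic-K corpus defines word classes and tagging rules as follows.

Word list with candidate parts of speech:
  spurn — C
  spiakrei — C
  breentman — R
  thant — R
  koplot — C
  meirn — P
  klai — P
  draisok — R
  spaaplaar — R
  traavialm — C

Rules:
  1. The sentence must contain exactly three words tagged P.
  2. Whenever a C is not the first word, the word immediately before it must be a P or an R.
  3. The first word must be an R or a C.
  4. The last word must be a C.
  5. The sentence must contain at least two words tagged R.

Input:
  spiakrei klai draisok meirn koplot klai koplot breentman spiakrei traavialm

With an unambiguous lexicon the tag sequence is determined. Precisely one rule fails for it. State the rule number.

Fixed tagging: C P R P C P C R C C.
Checking each rule: R1 ✓, R2 ✗, R3 ✓, R4 ✓, R5 ✓.
Only rule 2 fails.

2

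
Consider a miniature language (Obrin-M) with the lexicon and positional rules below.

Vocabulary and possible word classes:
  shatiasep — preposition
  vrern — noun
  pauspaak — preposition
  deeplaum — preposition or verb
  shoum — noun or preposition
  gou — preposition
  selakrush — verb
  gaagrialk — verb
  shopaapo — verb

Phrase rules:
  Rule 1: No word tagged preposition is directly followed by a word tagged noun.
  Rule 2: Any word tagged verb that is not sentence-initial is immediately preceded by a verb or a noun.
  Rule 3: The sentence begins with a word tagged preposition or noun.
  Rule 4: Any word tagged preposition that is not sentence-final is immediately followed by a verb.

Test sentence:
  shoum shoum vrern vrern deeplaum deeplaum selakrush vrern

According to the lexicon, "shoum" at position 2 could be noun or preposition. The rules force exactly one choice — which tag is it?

noun

Candidates per position — 1:shoum {noun,preposition}; 2:shoum {noun,preposition}; 3:vrern {noun}; 4:vrern {noun}; 5:deeplaum {preposition,verb}; 6:deeplaum {preposition,verb}; 7:selakrush {verb}; 8:vrern {noun}.
If word 1 were preposition, no tagging could satisfy rule 1; so word 1 is noun.
If word 2 were preposition, no tagging could satisfy rule 1; so word 2 is noun.
If word 5 were preposition, no tagging could satisfy rule 2; so word 5 is verb.
If word 6 were preposition, no tagging could satisfy rule 2; so word 6 is verb.
That leaves exactly one tagging: noun noun noun noun verb verb verb noun.
Check: rule 1 ok; rule 2 ok; rule 3 ok; rule 4 ok.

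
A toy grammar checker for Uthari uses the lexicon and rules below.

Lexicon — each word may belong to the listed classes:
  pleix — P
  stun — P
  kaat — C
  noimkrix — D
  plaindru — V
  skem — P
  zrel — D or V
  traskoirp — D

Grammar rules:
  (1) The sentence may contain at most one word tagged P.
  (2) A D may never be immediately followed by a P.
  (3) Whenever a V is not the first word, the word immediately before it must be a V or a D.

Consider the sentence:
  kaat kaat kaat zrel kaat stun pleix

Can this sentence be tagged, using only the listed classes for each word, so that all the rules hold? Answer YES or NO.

NO

Candidates per position — 1:kaat {C}; 2:kaat {C}; 3:kaat {C}; 4:zrel {D,V}; 5:kaat {C}; 6:stun {P}; 7:pleix {P}.
Rule 1 cannot be satisfied by any choice of tags from the lexicon.
So there is no consistent tagging.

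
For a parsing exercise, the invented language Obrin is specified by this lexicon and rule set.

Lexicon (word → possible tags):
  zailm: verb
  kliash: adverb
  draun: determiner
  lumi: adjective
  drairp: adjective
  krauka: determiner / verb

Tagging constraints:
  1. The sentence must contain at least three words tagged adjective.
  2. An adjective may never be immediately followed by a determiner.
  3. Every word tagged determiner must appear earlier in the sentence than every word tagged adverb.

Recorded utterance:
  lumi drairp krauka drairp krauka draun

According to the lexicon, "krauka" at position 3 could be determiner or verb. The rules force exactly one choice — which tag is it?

Candidates per position — 1:lumi {adjective}; 2:drairp {adjective}; 3:krauka {determiner,verb}; 4:drairp {adjective}; 5:krauka {determiner,verb}; 6:draun {determiner}.
Word 3 cannot be determiner — rule 2 would then fail for every completion. It is verb.
Word 5 cannot be determiner — rule 2 would then fail for every completion. It is verb.
The unique satisfying tagging is: adjective adjective verb adjective verb determiner.
Verifying each rule — rule 1 satisfied; rule 2 satisfied; rule 3 satisfied.

verb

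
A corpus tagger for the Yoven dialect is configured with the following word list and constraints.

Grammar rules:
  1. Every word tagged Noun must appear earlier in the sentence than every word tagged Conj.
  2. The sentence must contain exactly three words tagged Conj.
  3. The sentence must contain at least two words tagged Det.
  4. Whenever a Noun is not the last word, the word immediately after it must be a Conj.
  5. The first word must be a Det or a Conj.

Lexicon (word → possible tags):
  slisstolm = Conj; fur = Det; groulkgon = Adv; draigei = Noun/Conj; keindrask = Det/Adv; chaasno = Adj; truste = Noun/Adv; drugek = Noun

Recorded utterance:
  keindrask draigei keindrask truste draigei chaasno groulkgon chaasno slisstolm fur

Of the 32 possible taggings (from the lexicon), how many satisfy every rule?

Candidates per position — 1:keindrask {Det,Adv}; 2:draigei {Noun,Conj}; 3:keindrask {Det,Adv}; 4:truste {Noun,Adv}; 5:draigei {Noun,Conj}; 6:chaasno {Adj}; 7:groulkgon {Adv}; 8:chaasno {Adj}; 9:slisstolm {Conj}; 10:fur {Det}.
There are 32 candidate sequences in total.
The sequences that satisfy every rule: Det Conj Det Adv Conj Adj Adv Adj Conj Det; Det Conj Adv Adv Conj Adj Adv Adj Conj Det.
Count = 2.

2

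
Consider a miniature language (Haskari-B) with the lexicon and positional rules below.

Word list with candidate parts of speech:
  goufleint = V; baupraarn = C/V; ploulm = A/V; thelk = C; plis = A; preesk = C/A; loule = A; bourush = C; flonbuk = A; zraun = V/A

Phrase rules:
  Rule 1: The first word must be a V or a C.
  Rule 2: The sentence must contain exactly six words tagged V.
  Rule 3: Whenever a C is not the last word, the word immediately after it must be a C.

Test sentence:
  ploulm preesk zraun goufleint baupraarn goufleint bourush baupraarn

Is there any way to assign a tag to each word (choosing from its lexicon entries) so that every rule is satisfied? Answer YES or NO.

NO

Candidates per position — 1:ploulm {A,V}; 2:preesk {C,A}; 3:zraun {V,A}; 4:goufleint {V}; 5:baupraarn {C,V}; 6:goufleint {V}; 7:bourush {C}; 8:baupraarn {C,V}.
Every candidate sequence violates at least one rule; no consistent tagging exists.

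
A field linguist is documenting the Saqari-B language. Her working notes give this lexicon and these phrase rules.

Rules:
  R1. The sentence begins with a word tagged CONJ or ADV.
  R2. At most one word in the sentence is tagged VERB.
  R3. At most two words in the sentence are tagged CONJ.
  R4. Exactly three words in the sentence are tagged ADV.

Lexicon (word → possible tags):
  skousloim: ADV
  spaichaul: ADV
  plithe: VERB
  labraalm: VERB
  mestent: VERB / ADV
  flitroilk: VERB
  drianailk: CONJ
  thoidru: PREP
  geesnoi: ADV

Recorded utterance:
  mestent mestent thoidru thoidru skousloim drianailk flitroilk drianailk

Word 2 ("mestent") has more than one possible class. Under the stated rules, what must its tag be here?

Candidates per position — 1:mestent {VERB,ADV}; 2:mestent {VERB,ADV}; 3:thoidru {PREP}; 4:thoidru {PREP}; 5:skousloim {ADV}; 6:drianailk {CONJ}; 7:flitroilk {VERB}; 8:drianailk {CONJ}.
If word 1 were VERB, no tagging could satisfy rule 1; so word 1 is ADV.
If word 2 were VERB, no tagging could satisfy rule 2; so word 2 is ADV.
The unique satisfying tagging is: ADV ADV PREP PREP ADV CONJ VERB CONJ.
Check: rule 1 satisfied; rule 2 satisfied; rule 3 satisfied; rule 4 satisfied.

ADV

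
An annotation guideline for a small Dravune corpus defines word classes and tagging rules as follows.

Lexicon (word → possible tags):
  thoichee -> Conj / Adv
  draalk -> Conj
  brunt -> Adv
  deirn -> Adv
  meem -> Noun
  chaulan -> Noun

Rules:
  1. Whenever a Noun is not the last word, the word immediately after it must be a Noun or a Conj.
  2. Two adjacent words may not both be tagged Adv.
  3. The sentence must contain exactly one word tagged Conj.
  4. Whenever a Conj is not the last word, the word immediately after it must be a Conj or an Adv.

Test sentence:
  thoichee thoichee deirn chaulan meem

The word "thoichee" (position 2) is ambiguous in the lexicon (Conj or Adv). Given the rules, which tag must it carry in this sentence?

Conj

Candidates per position — 1:thoichee {Conj,Adv}; 2:thoichee {Conj,Adv}; 3:deirn {Adv}; 4:chaulan {Noun}; 5:meem {Noun}.
Position 2: Adv is ruled out by rule 2; that leaves Conj.
Position 1: Conj is ruled out by rule 3; that leaves Adv.
The unique satisfying tagging is: Adv Conj Adv Noun Noun.
Verifying each rule — rule 1 satisfied; rule 2 satisfied; rule 3 satisfied; rule 4 satisfied.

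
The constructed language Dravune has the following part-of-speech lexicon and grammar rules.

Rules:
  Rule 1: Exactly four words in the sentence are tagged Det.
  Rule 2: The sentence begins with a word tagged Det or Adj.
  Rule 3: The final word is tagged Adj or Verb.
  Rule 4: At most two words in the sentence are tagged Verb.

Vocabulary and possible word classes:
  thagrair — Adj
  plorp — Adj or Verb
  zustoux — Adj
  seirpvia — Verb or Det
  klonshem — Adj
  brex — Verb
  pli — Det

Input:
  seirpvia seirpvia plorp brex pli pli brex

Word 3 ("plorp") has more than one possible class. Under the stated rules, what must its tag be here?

Adj

Candidates per position — 1:seirpvia {Verb,Det}; 2:seirpvia {Verb,Det}; 3:plorp {Adj,Verb}; 4:brex {Verb}; 5:pli {Det}; 6:pli {Det}; 7:brex {Verb}.
Position 1: Verb is ruled out by rule 1; that leaves Det.
Position 2: Verb is ruled out by rule 1; that leaves Det.
Position 3: Verb is ruled out by rule 4; that leaves Adj.
That leaves exactly one tagging: Det Det Adj Verb Det Det Verb.
Check: rule 1 ✓; rule 2 ✓; rule 3 ✓; rule 4 ✓.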